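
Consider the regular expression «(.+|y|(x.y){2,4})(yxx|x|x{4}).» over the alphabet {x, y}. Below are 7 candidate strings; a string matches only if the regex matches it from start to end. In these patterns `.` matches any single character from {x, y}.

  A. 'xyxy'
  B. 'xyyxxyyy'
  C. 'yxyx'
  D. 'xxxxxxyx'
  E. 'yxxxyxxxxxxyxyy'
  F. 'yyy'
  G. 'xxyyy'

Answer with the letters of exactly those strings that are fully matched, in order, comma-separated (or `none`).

A

A → match
B → no match
C → no match
D → no match
E → no match
F → no match
G → no match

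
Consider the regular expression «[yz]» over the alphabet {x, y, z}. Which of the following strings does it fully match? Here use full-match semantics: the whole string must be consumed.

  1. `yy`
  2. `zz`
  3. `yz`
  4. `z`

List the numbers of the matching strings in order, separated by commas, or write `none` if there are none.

4

1 → no match
2 → no match
3 → no match
4 → match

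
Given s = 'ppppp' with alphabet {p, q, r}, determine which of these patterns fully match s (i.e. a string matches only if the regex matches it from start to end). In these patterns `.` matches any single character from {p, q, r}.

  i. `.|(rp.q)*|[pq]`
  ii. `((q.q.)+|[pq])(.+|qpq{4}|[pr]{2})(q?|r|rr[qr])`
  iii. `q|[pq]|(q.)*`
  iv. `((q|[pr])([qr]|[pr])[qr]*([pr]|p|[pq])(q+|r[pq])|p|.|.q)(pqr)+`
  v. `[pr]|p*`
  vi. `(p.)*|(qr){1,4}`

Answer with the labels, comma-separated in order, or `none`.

i → no match
ii → match
iii → no match
iv → no match — must end with 'pqr'
v → match
vi → no match

ii, v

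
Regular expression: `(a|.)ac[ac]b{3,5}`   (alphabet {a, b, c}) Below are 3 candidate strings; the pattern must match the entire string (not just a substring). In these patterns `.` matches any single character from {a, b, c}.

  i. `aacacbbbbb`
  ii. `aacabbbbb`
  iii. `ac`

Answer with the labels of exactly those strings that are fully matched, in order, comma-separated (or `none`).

i → no match
ii → match
iii → no match — must end with `b`

ii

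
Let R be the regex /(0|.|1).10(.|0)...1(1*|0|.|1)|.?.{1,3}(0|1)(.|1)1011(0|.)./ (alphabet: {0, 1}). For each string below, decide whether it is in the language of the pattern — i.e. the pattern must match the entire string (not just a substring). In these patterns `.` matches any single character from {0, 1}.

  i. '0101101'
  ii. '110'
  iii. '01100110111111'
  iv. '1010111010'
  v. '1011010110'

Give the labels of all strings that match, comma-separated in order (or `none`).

i → no match
ii → no match
iii → match
iv → match
v → no match

iii, iv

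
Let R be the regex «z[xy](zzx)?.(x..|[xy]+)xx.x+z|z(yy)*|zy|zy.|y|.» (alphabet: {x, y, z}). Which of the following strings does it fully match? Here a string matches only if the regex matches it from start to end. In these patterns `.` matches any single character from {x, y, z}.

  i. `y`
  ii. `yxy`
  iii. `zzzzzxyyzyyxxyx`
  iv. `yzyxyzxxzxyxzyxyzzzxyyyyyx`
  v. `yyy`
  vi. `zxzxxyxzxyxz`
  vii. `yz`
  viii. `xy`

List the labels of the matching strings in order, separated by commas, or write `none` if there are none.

i

i → match
ii → no match
iii → no match
iv → no match
v → no match
vi → no match
vii → no match
viii → no match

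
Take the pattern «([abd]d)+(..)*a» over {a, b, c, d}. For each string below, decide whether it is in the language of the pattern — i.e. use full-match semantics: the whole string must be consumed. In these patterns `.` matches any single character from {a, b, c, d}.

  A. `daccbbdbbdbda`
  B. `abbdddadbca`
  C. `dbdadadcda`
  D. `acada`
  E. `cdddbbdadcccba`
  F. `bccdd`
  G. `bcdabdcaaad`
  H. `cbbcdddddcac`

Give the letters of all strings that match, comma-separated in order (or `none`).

A → no match
B. `abbdddadbca` → no match
C. `dbdadadcda` → no match
D. `acada` → no match
E → no match
F. `bccdd` → no match — must end with `a`
G. `bcdabdcaaad` → no match — must end with `a`
H. `cbbcdddddcac` → no match — must end with `a`

none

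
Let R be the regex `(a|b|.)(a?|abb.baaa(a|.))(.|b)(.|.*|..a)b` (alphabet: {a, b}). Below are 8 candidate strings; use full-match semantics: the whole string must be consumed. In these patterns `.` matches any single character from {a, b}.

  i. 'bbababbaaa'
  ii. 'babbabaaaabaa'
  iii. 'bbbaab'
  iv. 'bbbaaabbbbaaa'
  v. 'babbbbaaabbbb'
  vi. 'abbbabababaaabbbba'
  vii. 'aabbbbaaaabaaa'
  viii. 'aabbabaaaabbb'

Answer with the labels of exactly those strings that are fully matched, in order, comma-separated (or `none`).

iii, v, viii

i → no match — must end with 'b'
ii → no match — must end with 'b'
iii → match
iv → no match — must end with 'b'
v → match
vi → no match — must end with 'b'
vii → no match — must end with 'b'
viii → match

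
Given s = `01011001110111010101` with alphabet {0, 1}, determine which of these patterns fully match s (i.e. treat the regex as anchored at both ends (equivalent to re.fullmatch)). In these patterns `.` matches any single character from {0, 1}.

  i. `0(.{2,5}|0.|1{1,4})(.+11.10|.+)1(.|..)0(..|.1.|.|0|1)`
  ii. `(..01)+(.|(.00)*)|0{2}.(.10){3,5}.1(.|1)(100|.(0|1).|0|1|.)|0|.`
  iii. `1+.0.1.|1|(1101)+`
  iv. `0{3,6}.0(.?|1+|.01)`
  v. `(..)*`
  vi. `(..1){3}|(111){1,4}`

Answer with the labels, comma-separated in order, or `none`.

i, ii, v

i → match
ii → match
iii → no match
iv → no match
v → match
vi → no match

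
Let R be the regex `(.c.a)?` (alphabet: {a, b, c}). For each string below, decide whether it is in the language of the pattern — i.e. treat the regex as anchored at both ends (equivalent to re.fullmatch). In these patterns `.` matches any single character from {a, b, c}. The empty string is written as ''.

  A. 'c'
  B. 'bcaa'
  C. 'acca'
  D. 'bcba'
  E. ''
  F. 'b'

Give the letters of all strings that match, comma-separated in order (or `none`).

A → no match
B → match
C → match
D → match
E → match
F → no match

B, C, D, E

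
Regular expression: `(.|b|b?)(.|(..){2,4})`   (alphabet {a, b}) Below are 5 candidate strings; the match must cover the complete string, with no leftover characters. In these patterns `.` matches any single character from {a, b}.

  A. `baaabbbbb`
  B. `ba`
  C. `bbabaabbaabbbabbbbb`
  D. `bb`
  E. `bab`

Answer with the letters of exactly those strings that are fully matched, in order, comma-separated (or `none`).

A, B, D

A → match
B → match
C → no match
D → match
E → no match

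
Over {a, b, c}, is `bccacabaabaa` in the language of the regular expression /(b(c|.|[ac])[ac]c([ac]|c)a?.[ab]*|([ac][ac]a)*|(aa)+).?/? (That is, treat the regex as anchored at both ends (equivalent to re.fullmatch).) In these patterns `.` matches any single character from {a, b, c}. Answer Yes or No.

No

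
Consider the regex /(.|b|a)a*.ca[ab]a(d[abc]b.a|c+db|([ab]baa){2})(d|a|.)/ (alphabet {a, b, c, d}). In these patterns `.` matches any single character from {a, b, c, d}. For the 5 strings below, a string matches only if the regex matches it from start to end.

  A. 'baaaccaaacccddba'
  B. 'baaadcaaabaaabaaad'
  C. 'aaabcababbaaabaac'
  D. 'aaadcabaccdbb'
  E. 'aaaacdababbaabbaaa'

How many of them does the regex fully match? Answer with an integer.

2

A → no match
B → no match
C → match
D → match
E → no match
Total matched: 2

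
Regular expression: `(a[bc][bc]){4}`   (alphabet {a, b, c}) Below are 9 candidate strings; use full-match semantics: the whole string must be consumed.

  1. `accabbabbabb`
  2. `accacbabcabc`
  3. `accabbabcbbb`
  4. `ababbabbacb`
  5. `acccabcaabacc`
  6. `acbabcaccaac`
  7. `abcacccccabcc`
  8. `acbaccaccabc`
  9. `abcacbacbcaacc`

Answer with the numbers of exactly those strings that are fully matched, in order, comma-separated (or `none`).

1 → match
2 → match
3 → no match
4 → no match
5 → no match
6 → no match
7 → no match
8 → match
9 → no match

1, 2, 8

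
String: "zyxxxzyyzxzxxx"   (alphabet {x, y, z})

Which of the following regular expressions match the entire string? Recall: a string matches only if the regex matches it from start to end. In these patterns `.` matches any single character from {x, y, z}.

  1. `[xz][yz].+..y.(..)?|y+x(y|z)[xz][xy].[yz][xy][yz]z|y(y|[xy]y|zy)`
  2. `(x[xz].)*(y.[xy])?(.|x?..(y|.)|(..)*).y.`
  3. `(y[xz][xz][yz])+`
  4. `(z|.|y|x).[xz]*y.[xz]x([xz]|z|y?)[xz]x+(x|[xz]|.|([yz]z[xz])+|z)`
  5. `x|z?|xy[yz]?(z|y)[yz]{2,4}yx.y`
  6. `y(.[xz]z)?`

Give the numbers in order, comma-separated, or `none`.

4

1 → no match
2 → no match
3 → no match — must start with "y"
4 → match
5 → no match
6 → no match — must start with "y"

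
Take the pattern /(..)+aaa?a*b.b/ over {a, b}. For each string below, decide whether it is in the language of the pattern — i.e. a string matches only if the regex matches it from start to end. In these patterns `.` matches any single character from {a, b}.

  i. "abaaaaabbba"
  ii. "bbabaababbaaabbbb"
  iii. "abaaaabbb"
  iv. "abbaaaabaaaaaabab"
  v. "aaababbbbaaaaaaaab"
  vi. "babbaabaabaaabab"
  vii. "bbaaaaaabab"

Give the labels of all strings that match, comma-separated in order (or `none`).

i. "abaaaaabbba" → no match — must end with "b"
ii → no match
iii. "abaaaabbb" → match
iv → match
v → no match
vi → match
vii. "bbaaaaaabab" → match

iii, iv, vi, vii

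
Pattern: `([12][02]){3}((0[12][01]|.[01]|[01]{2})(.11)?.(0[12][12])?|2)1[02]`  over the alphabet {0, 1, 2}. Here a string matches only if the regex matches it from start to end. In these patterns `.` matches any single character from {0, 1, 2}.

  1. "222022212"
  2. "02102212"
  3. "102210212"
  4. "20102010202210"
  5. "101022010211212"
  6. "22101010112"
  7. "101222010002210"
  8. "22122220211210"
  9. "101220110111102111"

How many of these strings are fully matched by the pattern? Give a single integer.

1 → match
2 → no match
3 → match
4 → match
5 → match
6 → match
7 → match
8 → match
9 → no match
Total matched: 7

7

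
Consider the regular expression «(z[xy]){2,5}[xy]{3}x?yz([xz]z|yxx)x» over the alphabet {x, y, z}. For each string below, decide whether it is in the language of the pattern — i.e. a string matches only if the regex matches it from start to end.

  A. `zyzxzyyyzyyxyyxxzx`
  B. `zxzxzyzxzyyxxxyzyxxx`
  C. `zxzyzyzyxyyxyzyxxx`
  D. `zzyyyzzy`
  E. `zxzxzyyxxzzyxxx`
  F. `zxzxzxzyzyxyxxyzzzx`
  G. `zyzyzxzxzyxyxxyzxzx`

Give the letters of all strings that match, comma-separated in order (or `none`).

B, C, F, G

A → no match
B → match
C → match
D. `zzyyyzzy` → no match — must end with `x`
E → no match
F → match
G → match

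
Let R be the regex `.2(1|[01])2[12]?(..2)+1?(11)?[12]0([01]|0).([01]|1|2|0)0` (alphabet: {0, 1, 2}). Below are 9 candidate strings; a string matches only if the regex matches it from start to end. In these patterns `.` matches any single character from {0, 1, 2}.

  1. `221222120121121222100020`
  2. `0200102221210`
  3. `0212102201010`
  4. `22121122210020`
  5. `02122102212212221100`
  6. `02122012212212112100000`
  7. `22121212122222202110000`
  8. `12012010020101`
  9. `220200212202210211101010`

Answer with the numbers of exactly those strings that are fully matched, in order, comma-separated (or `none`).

1 → no match
2 → no match
3 → match
4 → no match
5 → no match
6 → match
7 → no match
8 → no match — must end with `0`
9 → match

3, 6, 9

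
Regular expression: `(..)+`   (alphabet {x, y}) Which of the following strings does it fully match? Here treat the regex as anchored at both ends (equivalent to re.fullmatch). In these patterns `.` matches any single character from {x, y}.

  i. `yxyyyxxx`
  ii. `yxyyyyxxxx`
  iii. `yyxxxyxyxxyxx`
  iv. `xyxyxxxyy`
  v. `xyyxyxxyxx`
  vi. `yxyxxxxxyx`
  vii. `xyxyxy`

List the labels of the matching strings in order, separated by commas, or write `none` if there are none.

i. `yxyyyxxx` → match
ii. `yxyyyyxxxx` → match
iii → no match
iv. `xyxyxxxyy` → no match
v. `xyyxyxxyxx` → match
vi. `yxyxxxxxyx` → match
vii. `xyxyxy` → match

i, ii, v, vi, vii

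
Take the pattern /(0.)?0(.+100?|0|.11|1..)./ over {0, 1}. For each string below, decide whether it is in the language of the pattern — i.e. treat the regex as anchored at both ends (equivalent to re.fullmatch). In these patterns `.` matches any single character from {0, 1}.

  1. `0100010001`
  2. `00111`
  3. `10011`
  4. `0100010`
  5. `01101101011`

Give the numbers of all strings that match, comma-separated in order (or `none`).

1 → no match
2 → match
3 → no match
4 → no match
5 → no match

2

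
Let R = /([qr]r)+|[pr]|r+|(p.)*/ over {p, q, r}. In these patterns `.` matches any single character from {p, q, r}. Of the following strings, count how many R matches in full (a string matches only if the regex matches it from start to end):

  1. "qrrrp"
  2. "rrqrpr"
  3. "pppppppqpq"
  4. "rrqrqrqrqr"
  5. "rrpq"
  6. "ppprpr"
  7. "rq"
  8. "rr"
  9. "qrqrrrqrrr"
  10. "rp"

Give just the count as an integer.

1 → no match
2 → no match
3 → match
4 → match
5 → no match
6 → match
7 → no match
8 → match
9 → match
10 → no match
Total matched: 5

5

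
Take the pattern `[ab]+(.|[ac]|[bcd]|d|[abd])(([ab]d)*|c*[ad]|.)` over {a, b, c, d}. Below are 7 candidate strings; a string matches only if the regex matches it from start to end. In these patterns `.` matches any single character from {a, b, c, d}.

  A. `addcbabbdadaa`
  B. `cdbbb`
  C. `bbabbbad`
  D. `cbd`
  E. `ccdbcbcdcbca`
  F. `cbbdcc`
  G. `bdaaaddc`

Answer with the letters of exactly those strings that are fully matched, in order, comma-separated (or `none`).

C

A → no match
B → no match
C → match
D → no match
E → no match
F → no match
G → no match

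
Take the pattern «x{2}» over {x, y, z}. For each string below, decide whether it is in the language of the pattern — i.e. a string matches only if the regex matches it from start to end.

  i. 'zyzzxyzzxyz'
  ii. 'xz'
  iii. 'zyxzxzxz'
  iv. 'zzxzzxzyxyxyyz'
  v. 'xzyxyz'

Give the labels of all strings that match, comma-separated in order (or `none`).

i → no match — must start with 'x'
ii → no match — must end with 'x'
iii → no match — must start with 'x'
iv → no match — must start with 'x'
v → no match — must end with 'x'

none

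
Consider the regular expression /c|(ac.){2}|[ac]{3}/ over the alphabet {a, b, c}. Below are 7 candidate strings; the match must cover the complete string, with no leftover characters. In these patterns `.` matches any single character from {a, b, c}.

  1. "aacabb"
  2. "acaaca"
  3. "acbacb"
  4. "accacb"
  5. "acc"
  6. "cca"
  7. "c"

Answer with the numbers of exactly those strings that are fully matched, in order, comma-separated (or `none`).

2, 3, 4, 5, 6, 7

1 → no match
2 → match
3 → match
4 → match
5 → match
6 → match
7 → match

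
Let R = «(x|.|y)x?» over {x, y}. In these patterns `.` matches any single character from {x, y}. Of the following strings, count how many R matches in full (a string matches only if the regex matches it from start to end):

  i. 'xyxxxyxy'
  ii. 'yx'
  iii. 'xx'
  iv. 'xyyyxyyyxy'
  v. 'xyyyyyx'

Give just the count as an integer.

i. 'xyxxxyxy' → no match
ii. 'yx' → match
iii. 'xx' → match
iv. 'xyyyxyyyxy' → no match
v. 'xyyyyyx' → no match
Total matched: 2

2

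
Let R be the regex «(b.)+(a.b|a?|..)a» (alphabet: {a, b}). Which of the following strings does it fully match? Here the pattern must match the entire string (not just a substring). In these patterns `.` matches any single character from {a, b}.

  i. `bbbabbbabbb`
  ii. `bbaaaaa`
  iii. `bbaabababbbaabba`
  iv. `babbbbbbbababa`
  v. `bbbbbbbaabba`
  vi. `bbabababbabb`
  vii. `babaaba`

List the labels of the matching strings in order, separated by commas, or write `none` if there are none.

i → no match — must end with `a`
ii → no match
iii → no match
iv → no match
v → match
vi → no match — must end with `a`
vii → match

v, vii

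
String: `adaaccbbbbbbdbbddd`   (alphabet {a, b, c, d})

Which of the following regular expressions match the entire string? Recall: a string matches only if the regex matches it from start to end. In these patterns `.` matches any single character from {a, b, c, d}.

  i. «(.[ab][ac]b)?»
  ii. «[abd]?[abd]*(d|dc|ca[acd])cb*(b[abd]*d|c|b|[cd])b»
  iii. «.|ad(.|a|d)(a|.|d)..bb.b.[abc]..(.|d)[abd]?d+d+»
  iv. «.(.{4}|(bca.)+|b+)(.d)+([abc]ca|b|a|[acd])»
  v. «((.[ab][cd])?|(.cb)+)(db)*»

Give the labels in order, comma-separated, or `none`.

i → no match
ii → no match — must end with `b`
iii → match
iv → no match
v → no match

iii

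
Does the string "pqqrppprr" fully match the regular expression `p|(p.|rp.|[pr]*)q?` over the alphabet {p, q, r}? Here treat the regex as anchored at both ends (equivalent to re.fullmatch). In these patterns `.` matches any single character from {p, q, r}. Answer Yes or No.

No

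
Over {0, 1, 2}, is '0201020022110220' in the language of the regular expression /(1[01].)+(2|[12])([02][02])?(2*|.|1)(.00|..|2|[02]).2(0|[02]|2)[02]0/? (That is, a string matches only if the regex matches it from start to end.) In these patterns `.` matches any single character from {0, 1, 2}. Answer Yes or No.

No

Every match must start with '1', but '0201020022110220' does not.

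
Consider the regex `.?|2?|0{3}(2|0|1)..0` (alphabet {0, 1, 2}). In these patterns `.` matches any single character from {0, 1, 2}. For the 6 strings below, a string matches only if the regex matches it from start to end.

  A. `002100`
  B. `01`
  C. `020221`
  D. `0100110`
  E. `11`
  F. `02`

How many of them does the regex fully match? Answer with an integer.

0

A. `002100` → no match
B. `01` → no match
C. `020221` → no match
D. `0100110` → no match
E. `11` → no match
F. `02` → no match
Total matched: 0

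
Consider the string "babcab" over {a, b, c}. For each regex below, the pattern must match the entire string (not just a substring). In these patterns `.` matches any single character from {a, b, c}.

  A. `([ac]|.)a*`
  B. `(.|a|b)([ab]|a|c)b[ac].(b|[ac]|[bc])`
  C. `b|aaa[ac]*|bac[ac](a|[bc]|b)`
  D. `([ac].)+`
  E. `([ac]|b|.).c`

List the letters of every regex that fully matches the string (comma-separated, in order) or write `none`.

B

A → no match
B → match
C → no match
D → no match
E → no match — must end with "c"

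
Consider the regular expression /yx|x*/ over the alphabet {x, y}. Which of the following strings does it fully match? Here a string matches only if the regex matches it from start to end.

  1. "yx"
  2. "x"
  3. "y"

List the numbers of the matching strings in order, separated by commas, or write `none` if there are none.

1, 2

1 → match
2 → match
3 → no match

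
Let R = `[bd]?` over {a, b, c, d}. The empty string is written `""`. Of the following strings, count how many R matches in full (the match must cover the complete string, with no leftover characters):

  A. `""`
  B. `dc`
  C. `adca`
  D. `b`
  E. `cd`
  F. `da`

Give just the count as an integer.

2

A → match
B → no match
C → no match
D → match
E → no match
F → no match
Total matched: 2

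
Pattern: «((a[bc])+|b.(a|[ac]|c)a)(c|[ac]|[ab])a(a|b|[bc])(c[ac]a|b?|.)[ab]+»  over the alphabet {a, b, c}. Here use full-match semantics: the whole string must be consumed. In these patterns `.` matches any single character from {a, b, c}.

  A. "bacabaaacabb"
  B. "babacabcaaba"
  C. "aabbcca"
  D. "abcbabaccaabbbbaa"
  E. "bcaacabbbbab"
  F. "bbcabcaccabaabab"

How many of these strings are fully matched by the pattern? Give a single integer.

1

A → no match
B → no match
C → no match
D → no match
E → match
F → no match
Total matched: 1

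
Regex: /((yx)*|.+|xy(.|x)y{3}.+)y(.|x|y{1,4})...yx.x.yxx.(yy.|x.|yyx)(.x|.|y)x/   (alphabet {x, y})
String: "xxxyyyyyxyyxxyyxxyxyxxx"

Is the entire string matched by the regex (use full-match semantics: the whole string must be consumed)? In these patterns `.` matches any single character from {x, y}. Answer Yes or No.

No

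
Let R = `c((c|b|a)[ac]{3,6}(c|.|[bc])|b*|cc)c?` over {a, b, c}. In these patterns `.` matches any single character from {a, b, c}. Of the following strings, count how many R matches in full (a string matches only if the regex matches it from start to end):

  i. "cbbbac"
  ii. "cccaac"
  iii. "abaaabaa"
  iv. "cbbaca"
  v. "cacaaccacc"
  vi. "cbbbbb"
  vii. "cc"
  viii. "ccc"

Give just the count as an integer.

i → no match
ii → match
iii → no match — must start with "c"
iv → no match
v → match
vi → match
vii → match
viii → match
Total matched: 5

5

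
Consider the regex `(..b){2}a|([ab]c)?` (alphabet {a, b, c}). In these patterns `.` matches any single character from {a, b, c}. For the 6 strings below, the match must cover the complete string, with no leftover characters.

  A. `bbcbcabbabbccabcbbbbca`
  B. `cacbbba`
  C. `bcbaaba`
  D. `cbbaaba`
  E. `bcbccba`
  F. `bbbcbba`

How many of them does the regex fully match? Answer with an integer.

4

A → no match
B. `cacbbba` → no match
C. `bcbaaba` → match
D. `cbbaaba` → match
E. `bcbccba` → match
F. `bbbcbba` → match
Total matched: 4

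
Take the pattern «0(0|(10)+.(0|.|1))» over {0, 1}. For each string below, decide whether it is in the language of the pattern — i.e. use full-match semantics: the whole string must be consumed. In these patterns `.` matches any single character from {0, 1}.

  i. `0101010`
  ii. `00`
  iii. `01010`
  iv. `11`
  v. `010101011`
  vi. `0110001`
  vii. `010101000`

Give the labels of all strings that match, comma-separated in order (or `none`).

i → match
ii → match
iii → match
iv → no match — must start with `0`
v → match
vi → no match
vii → match

i, ii, iii, v, vii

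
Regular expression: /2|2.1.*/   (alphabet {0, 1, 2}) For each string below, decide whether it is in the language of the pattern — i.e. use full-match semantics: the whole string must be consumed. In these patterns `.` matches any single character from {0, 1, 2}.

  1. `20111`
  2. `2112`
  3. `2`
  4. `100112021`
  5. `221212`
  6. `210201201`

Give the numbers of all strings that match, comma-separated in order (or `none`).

1, 2, 3, 5

1 → match
2 → match
3 → match
4 → no match — must start with `2`
5 → match
6 → no match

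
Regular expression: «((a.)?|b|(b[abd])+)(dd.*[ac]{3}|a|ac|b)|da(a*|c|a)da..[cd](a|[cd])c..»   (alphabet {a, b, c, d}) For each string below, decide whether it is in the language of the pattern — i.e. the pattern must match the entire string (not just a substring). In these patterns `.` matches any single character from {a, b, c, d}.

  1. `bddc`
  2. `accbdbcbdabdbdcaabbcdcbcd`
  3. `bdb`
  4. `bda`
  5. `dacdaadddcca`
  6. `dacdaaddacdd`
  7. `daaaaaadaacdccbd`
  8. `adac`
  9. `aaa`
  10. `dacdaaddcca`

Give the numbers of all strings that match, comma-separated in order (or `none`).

1 → no match
2 → no match
3 → match
4 → match
5 → match
6 → match
7 → match
8 → match
9 → match
10 → no match

3, 4, 5, 6, 7, 8, 9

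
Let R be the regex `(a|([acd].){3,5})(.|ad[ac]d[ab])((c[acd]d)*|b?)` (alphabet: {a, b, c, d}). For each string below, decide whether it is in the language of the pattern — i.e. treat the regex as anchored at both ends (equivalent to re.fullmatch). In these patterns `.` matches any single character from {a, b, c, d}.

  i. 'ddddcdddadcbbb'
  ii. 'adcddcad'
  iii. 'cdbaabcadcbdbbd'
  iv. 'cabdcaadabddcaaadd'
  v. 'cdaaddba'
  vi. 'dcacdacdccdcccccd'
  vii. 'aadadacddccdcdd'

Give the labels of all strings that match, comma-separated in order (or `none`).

ii, vii

i → no match
ii → match
iii → no match
iv → no match
v → no match
vi → no match
vii → match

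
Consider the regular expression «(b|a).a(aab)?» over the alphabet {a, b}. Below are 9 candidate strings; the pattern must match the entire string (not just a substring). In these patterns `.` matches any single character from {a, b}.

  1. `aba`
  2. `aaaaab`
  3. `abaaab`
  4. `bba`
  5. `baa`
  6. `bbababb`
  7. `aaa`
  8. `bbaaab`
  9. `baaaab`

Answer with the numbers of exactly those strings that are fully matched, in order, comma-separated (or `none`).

1, 2, 3, 4, 5, 7, 8, 9

1 → match
2 → match
3 → match
4 → match
5 → match
6 → no match
7 → match
8 → match
9 → match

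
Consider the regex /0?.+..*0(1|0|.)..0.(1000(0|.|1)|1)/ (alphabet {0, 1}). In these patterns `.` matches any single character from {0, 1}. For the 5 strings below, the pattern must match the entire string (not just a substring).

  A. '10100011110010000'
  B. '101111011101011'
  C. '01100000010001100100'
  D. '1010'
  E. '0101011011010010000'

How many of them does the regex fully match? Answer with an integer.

0

A → no match
B → no match
C → no match
D. '1010' → no match
E → no match
Total matched: 0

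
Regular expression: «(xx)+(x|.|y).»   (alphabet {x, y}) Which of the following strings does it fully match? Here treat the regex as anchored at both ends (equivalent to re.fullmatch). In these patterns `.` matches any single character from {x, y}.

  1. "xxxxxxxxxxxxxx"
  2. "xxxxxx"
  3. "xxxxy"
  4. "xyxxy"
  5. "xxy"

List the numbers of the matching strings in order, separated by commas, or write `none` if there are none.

1 → match
2 → match
3 → no match
4 → no match — must start with "xx"
5 → no match

1, 2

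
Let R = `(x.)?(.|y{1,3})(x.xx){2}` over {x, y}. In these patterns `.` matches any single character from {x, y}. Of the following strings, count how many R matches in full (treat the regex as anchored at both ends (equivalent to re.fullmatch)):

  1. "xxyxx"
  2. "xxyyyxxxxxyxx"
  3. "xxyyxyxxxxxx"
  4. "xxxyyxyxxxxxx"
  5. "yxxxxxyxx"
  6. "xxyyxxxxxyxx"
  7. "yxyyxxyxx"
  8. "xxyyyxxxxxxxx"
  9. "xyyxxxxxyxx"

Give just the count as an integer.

6

1 → no match
2 → match
3 → match
4 → no match
5 → match
6 → match
7 → no match
8 → match
9 → match
Total matched: 6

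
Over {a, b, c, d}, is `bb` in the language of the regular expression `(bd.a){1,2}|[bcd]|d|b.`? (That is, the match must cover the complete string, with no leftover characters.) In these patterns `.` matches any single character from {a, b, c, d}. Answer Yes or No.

Yes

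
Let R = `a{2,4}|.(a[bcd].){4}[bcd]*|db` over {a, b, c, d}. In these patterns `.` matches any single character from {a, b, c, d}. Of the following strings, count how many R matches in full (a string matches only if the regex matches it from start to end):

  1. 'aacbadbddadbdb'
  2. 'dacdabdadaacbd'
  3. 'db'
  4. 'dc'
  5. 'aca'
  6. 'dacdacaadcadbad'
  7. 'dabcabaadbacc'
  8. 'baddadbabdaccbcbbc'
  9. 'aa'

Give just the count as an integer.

5

1 → no match
2 → match
3 → match
4 → no match
5 → no match
6 → no match
7 → match
8 → match
9 → match
Total matched: 5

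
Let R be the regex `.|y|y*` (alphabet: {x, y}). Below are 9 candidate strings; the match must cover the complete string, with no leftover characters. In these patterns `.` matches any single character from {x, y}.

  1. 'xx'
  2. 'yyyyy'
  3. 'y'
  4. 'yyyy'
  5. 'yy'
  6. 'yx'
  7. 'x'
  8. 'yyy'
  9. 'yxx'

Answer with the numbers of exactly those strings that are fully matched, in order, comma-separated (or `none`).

1 → no match
2 → match
3 → match
4 → match
5 → match
6 → no match
7 → match
8 → match
9 → no match

2, 3, 4, 5, 7, 8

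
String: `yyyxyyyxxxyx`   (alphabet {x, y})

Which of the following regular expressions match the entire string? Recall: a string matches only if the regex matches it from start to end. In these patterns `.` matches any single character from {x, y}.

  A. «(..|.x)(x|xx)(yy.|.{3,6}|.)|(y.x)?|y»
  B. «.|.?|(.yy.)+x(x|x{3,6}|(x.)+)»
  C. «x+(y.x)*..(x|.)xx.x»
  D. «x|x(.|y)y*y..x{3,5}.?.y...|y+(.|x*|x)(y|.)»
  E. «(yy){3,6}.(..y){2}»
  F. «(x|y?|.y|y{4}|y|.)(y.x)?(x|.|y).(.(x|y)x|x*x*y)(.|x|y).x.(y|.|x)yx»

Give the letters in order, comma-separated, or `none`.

F

A → no match
B → no match
C → no match — must start with `x`
D → no match
E → no match — must end with `y`
F → match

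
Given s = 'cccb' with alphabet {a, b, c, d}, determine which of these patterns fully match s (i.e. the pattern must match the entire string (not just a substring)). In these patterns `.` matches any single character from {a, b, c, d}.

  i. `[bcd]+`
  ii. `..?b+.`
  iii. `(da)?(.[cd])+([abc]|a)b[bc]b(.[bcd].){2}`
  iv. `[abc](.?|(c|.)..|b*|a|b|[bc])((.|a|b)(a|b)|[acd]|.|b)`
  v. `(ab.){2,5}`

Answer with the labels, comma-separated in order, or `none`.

i → match
ii → no match
iii → no match
iv → match
v → no match — must start with 'ab'

i, iv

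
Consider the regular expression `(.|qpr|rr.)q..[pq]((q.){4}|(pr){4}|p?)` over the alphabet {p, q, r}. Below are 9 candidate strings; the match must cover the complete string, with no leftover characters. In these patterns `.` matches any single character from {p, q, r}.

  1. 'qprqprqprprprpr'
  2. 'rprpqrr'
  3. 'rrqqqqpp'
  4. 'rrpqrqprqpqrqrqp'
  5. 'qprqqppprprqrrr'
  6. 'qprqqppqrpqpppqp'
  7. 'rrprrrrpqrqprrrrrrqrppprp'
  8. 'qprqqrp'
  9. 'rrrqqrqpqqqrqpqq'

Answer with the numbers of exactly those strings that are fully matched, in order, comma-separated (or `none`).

1 → match
2 → no match
3 → match
4 → no match
5 → no match
6 → no match
7 → no match
8 → match
9 → no match

1, 3, 8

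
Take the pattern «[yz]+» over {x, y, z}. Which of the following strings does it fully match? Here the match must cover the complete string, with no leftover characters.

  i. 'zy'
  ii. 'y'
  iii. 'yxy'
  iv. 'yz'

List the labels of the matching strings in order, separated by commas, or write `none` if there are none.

i, ii, iv

i → match
ii → match
iii → no match
iv → match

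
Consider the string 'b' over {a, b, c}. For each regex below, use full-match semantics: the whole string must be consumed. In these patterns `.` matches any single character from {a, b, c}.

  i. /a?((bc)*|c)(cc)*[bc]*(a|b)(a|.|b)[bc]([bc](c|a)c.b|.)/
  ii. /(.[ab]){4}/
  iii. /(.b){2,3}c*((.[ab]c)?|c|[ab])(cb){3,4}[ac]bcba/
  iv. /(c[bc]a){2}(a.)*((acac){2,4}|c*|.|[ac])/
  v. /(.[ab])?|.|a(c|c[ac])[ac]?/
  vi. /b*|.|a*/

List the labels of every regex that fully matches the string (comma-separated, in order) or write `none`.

v, vi

i → no match
ii → no match
iii → no match — must end with 'bcba'
iv → no match — must start with 'c'
v → match
vi → match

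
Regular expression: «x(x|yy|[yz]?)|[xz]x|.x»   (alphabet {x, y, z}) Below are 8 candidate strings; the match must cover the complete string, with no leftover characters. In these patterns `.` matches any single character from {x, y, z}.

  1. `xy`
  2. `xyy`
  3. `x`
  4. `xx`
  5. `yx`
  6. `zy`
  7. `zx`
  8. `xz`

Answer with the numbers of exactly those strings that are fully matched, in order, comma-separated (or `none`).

1 → match
2 → match
3 → match
4 → match
5 → match
6 → no match
7 → match
8 → match

1, 2, 3, 4, 5, 7, 8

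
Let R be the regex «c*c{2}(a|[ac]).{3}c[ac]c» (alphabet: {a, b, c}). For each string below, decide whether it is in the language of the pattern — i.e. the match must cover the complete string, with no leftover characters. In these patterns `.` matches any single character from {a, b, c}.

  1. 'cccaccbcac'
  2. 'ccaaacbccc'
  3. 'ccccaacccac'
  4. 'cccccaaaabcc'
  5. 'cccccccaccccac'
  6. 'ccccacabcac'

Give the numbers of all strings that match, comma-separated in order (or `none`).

1 → match
2 → no match
3 → match
4 → no match
5 → match
6 → match

1, 3, 5, 6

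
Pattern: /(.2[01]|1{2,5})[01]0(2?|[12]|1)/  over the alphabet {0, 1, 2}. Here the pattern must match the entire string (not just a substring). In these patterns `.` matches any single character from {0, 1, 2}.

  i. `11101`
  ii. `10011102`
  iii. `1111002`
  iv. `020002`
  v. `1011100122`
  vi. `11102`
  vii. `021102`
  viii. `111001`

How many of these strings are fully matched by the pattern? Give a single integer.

i. `11101` → match
ii. `10011102` → no match
iii. `1111002` → match
iv. `020002` → match
v. `1011100122` → no match
vi. `11102` → match
vii. `021102` → match
viii. `111001` → match
Total matched: 6

6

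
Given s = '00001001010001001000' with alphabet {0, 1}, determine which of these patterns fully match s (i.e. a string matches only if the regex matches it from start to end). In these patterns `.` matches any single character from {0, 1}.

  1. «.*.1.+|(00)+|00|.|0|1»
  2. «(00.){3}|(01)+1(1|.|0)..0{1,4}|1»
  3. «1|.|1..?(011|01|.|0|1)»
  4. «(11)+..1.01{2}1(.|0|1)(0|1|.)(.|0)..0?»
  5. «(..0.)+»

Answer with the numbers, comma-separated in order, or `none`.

1, 5

1 → match
2 → no match
3 → no match
4 → no match — must start with '11'
5 → match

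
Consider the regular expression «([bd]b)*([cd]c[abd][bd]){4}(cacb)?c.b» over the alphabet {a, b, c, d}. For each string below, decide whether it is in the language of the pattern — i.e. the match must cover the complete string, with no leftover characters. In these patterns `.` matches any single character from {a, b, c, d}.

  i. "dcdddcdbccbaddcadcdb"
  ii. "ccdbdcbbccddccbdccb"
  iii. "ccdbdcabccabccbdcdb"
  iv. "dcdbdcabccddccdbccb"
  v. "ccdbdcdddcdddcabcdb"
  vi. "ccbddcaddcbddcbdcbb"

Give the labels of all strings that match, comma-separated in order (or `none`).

ii, iii, iv, v, vi

i → no match
ii → match
iii → match
iv → match
v → match
vi → match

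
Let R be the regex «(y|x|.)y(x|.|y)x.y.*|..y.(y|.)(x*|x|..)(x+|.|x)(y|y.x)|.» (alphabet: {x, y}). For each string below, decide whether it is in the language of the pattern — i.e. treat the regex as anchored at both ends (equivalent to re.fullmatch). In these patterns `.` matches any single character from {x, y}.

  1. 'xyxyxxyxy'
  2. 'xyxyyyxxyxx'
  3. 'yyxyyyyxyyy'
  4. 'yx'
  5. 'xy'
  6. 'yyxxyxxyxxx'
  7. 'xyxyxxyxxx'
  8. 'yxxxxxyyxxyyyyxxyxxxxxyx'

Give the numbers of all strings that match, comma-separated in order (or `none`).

1 → no match
2 → no match
3 → no match
4 → no match
5 → no match
6 → no match
7 → no match
8 → no match

none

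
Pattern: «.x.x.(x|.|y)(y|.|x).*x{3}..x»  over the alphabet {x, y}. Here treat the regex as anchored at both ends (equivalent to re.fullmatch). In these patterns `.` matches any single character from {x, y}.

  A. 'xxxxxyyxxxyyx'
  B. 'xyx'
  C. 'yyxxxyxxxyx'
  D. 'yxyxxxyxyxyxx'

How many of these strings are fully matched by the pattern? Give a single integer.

1

A → match
B → no match
C → no match
D → no match
Total matched: 1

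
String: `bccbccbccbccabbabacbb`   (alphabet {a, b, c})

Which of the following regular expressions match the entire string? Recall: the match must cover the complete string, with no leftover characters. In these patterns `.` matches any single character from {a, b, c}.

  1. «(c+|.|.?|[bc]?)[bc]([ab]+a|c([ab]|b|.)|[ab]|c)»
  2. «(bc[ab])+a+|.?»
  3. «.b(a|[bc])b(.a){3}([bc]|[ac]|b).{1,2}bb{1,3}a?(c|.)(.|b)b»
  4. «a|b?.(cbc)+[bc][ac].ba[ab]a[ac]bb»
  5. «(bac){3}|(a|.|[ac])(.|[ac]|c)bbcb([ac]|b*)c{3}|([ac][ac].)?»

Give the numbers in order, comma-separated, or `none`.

1 → no match
2 → no match
3 → no match
4 → match
5 → no match

4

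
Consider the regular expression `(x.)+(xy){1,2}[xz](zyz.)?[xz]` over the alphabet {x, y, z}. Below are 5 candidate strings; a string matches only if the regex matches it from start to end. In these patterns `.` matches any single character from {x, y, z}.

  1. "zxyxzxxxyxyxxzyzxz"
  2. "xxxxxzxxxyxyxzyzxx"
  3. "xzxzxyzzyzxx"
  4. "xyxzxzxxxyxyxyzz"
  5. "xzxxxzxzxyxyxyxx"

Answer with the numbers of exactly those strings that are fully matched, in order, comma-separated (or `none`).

2, 3, 4, 5

1 → no match — must start with "x"
2 → match
3 → match
4 → match
5 → match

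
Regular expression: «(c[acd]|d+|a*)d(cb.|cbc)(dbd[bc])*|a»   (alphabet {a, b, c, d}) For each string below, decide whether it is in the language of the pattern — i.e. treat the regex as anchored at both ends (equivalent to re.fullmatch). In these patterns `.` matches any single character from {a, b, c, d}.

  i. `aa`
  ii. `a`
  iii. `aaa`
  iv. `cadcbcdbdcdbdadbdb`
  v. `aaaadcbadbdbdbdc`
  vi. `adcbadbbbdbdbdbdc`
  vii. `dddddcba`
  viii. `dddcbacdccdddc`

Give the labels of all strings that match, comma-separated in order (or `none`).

ii, v, vii

i → no match
ii → match
iii → no match
iv → no match
v → match
vi → no match
vii → match
viii → no match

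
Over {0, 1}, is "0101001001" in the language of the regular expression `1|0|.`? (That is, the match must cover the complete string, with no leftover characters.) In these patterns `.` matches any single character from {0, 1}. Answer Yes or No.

No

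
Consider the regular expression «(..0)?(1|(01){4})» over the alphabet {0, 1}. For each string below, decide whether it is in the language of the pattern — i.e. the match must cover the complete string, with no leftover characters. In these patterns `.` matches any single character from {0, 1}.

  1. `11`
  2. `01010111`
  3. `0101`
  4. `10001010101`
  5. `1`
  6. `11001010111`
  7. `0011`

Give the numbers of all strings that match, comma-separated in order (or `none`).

1 → no match
2 → no match
3 → match
4 → match
5 → match
6 → no match
7 → no match

3, 4, 5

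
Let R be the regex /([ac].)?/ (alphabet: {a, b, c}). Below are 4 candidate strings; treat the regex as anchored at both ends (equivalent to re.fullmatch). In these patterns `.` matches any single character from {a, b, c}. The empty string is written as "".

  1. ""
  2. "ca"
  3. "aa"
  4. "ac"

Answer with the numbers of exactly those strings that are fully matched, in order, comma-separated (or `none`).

1 → match
2 → match
3 → match
4 → match

1, 2, 3, 4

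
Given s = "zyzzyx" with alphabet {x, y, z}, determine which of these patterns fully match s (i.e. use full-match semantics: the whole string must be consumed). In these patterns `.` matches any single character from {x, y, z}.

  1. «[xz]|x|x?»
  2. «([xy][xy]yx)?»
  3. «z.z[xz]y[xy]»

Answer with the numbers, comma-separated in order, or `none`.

1 → no match
2 → no match
3 → match

3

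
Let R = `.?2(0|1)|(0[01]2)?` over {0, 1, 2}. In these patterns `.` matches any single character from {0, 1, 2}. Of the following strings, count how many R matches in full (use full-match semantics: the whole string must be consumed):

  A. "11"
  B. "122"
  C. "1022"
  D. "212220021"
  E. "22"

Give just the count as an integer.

A → no match
B → no match
C → no match
D → no match
E → no match
Total matched: 0

0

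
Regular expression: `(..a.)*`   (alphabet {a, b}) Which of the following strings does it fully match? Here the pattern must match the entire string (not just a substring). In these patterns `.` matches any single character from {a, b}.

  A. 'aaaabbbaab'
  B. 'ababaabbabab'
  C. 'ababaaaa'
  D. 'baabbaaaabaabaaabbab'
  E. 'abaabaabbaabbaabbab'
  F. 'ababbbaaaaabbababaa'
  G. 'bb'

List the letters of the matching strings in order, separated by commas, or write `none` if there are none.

C, D

A. 'aaaabbbaab' → no match
B. 'ababaabbabab' → no match
C. 'ababaaaa' → match
D → match
E → no match
F → no match
G. 'bb' → no match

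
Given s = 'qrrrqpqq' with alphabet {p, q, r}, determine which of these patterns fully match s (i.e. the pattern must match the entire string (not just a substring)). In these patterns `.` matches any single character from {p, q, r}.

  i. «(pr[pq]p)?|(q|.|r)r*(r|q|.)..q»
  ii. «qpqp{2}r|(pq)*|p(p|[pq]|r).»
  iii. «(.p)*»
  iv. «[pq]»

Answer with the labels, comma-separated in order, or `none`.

i

i → match
ii → no match
iii → no match
iv → no match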